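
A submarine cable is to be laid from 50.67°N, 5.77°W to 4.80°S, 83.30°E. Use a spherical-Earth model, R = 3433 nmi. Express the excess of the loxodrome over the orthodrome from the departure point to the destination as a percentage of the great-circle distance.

Great circle: σ = 1.6253 rad → d_gc = Rσ = 5579.6 nmi
Rhumb: Δφ = -0.9681, Δλ = +1.5546, Δψ = -1.1129, q = Δφ/Δψ = 0.8699 → d_rh = R√(Δφ²+q²Δλ²) = 5709.7 nmi
Excess = (5709.7 − 5579.6) / 5579.6 = 130.1 / 5579.6 = 2.33% ≈ 2.3%

2.3%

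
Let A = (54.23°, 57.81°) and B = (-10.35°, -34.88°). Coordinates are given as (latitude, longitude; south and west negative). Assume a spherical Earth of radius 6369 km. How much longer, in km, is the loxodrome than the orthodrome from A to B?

283 km

Great circle: cos σ = sin φ₁ sin φ₂ + cos φ₁ cos φ₂ cos Δλ,  σ = 1.7444 rad → d_gc = 11110.2 km
Rhumb line: Δψ = -1.3127, q = Δφ/Δψ = 0.8587, d_rh = R√(Δφ²+q²Δλ²) = 11393.3 km
Excess = 11393.3 − 11110.2 = 283.1 ≈ 283 km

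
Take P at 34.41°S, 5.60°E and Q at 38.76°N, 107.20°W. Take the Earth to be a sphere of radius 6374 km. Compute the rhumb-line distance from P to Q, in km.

Δψ = ln[tan(π/4+φ₂/2)/tan(π/4+φ₁/2)] = +1.3752;  Δφ = +1.2771 rad,  Δλ = -1.9687 rad
q = Δφ/Δψ = 0.9286
d = R·√(Δφ² + q²Δλ²) = 6374·2.23007 = 14214 km

14214 km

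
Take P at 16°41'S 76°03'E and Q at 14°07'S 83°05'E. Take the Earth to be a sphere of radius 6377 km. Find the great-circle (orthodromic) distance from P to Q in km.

807 km

cos σ = sin φ₁ sin φ₂ + cos φ₁ cos φ₂ cos Δλ
      = sin(-16.68°)sin(-14.12°) + cos(-16.68°)cos(-14.12°)cos(7.03°) = 0.9920
σ = 7.249° → d = Rσ = 6377·0.12653 = 807 km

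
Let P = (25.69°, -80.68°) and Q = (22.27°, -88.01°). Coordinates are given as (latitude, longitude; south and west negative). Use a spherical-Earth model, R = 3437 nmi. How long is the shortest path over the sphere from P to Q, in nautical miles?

451 nmi

Haversine: a = sin²(Δφ/2)+cos φ₁ cos φ₂ sin²(Δλ/2) = 0.00430;  σ = 2·atan2(√a,√(1−a))
σ = 7.518° → d = Rσ = 3437·0.13121 = 451 nmi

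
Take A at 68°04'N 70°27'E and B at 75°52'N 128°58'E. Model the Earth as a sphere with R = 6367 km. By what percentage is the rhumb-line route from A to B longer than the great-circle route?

4.1%

Great circle: σ = 0.3265 rad → d_gc = Rσ = 2078.8 km
Rhumb: Δφ = +0.1361, Δλ = +1.0213, Δψ = +0.4467, q = Δφ/Δψ = 0.3048 → d_rh = R√(Δφ²+q²Δλ²) = 2163.0 km
Excess = (2163.0 − 2078.8) / 2078.8 = 84.2 / 2078.8 = 4.0504% ≈ 4.1%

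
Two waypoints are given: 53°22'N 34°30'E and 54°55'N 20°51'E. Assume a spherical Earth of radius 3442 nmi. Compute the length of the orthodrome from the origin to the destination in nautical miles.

cos σ = sin φ₁ sin φ₂ + cos φ₁ cos φ₂ cos Δλ
      = sin(53.37°)sin(54.92°) + cos(53.37°)cos(54.92°)cos(-13.65°) = 0.9899
σ = 8.131° → d = Rσ = 3442·0.14191 = 488 nmi

488 nmi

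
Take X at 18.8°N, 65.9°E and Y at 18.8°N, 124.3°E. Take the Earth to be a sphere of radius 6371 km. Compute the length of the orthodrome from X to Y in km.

6117 km

Haversine: a = sin²(Δφ/2)+cos φ₁ cos φ₂ sin²(Δλ/2) = 0.21329;  σ = 2·atan2(√a,√(1−a))
σ = 55.011° → d = Rσ = 6371·0.96012 = 6117 km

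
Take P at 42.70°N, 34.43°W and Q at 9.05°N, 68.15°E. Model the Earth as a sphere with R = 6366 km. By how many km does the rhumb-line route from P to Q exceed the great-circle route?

381 km

Great circle: cos σ = sin φ₁ sin φ₂ + cos φ₁ cos φ₂ cos Δλ,  σ = 1.6222 rad → d_gc = 10327.1 km
Rhumb line: Δψ = -0.6671, q = Δφ/Δψ = 0.8804, d_rh = R√(Δφ²+q²Δλ²) = 10708.2 km
Excess = 10708.2 − 10327.1 = 381.1 ≈ 381 km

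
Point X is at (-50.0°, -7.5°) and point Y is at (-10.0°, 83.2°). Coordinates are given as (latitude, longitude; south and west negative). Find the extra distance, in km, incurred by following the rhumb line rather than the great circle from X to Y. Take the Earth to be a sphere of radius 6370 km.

Great circle: cos σ = sin φ₁ sin φ₂ + cos φ₁ cos φ₂ cos Δλ,  σ = 1.4452 rad → d_gc = 9205.8 km
Rhumb line: Δψ = +0.8353, q = Δφ/Δψ = 0.8358, d_rh = R√(Δφ²+q²Δλ²) = 9529.6 km
Excess = 9529.6 − 9205.8 = 323.8 ≈ 324 km

324 km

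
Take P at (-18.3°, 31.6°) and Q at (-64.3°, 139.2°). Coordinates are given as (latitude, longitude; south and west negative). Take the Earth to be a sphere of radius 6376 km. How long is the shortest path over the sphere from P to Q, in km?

9001 km

Haversine: a = sin²(Δφ/2)+cos φ₁ cos φ₂ sin²(Δλ/2) = 0.42078;  σ = 2·atan2(√a,√(1−a))
σ = 80.884° → d = Rσ = 6376·1.41169 = 9001 km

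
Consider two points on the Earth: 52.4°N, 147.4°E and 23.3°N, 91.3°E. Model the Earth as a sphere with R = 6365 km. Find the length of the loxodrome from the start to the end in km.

5789 km

Rhumb course C = atan2(Δλ, Δψ) with Δψ = ln[tan(π/4+φ₂/2)/tan(π/4+φ₁/2)] = -0.6592, Δλ = -0.9791 → C = 236.05°
d = R·|Δφ| / |cos C| = 6365·0.50789 / 0.55847 = 5789 km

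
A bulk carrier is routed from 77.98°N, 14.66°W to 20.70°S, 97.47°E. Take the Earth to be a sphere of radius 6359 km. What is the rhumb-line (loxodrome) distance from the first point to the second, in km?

13669 km

Rhumb course C = atan2(Δλ, Δψ) with Δψ = ln[tan(π/4+φ₂/2)/tan(π/4+φ₁/2)] = -2.6205, Δλ = +1.9570 → C = 143.25°
d = R·|Δφ| / |cos C| = 6359·1.72229 / 0.80123 = 13669 km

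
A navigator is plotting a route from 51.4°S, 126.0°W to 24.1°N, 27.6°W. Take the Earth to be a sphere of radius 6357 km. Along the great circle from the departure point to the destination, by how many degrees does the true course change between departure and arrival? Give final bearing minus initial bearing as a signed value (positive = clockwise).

-38.1°

At departure: θ₁ = atan2(sin Δλ cos φ₂, cos φ₁ sin φ₂ − sin φ₁ cos φ₂ cos Δλ) = 80.54°
At arrival: θ₂ = atan2(sin Δλ cos φ₁, −cos φ₂ sin φ₁ + sin φ₂ cos φ₁ cos Δλ) = 42.39°
Δθ = θ₂ − θ₁ = -38.1°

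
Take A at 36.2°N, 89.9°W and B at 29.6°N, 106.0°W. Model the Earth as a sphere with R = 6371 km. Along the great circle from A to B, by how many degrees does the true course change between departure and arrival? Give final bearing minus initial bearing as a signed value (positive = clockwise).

At departure: θ₁ = atan2(sin Δλ cos φ₂, cos φ₁ sin φ₂ − sin φ₁ cos φ₂ cos Δλ) = 248.54°
At arrival: θ₂ = atan2(sin Δλ cos φ₁, −cos φ₂ sin φ₁ + sin φ₂ cos φ₁ cos Δλ) = 239.74°
Δθ = θ₂ − θ₁ = -8.8°

-8.8°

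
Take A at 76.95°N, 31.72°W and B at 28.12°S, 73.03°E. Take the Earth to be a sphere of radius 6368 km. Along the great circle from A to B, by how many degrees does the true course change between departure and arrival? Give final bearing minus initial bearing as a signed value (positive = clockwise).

At departure: θ₁ = atan2(sin Δλ cos φ₂, cos φ₁ sin φ₂ − sin φ₁ cos φ₂ cos Δλ) = 82.50°
At arrival: θ₂ = atan2(sin Δλ cos φ₁, −cos φ₂ sin φ₁ + sin φ₂ cos φ₁ cos Δλ) = 165.30°
Δθ = θ₂ − θ₁ = +82.8°

+82.8°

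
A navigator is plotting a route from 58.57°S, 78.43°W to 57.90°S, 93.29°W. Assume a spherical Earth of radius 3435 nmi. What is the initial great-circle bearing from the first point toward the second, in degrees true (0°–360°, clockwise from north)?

268.5°

N = sin Δλ·cos φ₂ = -0.1363;  D = cos φ₁ sin φ₂ − sin φ₁ cos φ₂ cos Δλ = -0.0035
initial course = atan2(N, D) = 268.54°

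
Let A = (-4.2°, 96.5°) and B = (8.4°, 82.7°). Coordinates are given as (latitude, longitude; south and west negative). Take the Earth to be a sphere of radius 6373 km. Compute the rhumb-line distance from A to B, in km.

2075 km

Rhumb course C = atan2(Δλ, Δψ) with Δψ = ln[tan(π/4+φ₂/2)/tan(π/4+φ₁/2)] = +0.2205, Δλ = -0.2409 → C = 312.47°
d = R·|Δφ| / |cos C| = 6373·0.21991 / 0.67526 = 2075 km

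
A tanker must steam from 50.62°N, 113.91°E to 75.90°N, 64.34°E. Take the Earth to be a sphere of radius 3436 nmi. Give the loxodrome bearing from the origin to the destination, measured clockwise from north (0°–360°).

Meridional parts: M(φ₁)=+1.0276, M(φ₂)=+2.0901 → ΔM = +1.0625;  Δλ = -0.8652 rad
tan C = Δλ / ΔM = -0.8143 → C = 320.85°

320.8°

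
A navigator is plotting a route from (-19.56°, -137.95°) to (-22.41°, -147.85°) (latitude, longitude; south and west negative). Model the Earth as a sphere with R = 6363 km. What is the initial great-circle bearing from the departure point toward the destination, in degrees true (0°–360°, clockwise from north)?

251.1°

θ = atan2( sin Δλ·cos φ₂ ,  cos φ₁ sin φ₂ − sin φ₁ cos φ₂ cos Δλ )
  = atan2(-0.1589, -0.0543) = 251.13°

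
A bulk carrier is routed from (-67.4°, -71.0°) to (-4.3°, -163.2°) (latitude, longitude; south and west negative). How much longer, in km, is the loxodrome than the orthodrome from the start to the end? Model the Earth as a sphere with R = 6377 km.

505 km

Great circle: cos σ = sin φ₁ sin φ₂ + cos φ₁ cos φ₂ cos Δλ,  σ = 1.5163 rad → d_gc = 9669.2 km
Rhumb line: Δψ = +1.5352, q = Δφ/Δψ = 0.7174, d_rh = R√(Δφ²+q²Δλ²) = 10174.1 km
Excess = 10174.1 − 9669.2 = 504.9 ≈ 505 km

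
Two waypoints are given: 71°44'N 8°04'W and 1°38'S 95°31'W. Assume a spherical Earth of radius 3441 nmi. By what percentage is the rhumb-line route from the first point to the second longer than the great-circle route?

4.7%

Great circle: σ = 1.5839 rad → d_gc = Rσ = 5450.3 nmi
Rhumb: Δφ = -1.2805, Δλ = -1.5263, Δψ = -1.8563, q = Δφ/Δψ = 0.6898 → d_rh = R√(Δφ²+q²Δλ²) = 5704.3 nmi
Excess = (5704.3 − 5450.3) / 5450.3 = 254.0 / 5450.3 = 4.66% ≈ 4.7%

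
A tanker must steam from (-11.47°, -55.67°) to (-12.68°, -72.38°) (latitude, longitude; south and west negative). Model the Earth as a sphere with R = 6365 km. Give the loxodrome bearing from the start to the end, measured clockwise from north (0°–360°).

265.8°

Meridional parts: M(φ₁)=-0.2015, M(φ₂)=-0.2231 → ΔM = -0.0216;  Δλ = -0.2916 rad
tan C = Δλ / ΔM = +13.5041 → C = 265.76°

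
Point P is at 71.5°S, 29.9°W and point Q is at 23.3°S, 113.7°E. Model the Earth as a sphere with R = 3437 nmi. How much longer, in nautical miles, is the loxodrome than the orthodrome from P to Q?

Great circle: cos σ = sin φ₁ sin φ₂ + cos φ₁ cos φ₂ cos Δλ,  σ = 1.4298 rad → d_gc = 4914.2 nmi
Rhumb line: Δψ = +1.3965, q = Δφ/Δψ = 0.6024, d_rh = R√(Δφ²+q²Δλ²) = 5940.3 nmi
Excess = 5940.3 − 4914.2 = 1026.1 ≈ 1026 nmi

1026 nmi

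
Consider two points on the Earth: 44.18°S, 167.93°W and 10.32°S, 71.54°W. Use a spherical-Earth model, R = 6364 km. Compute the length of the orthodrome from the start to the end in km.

9702 km

Haversine: a = sin²(Δφ/2)+cos φ₁ cos φ₂ sin²(Δλ/2) = 0.47684;  σ = 2·atan2(√a,√(1−a))
σ = 87.345° → d = Rσ = 6364·1.52446 = 9702 km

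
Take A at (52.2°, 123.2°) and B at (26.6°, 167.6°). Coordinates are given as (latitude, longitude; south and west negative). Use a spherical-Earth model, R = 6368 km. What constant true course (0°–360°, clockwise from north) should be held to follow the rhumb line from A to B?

Δψ = ln[tan(π/4+φ₂/2)/tan(π/4+φ₁/2)] = -0.5900
Δλ = +0.7749 rad (taken the short way round)
course = atan2(Δλ, Δψ) = 127.28°

127.3°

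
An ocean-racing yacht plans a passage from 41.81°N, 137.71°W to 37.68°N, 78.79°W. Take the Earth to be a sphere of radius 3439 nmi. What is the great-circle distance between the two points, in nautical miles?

cos σ = sin φ₁ sin φ₂ + cos φ₁ cos φ₂ cos Δλ
      = sin(41.81°)sin(37.68°) + cos(41.81°)cos(37.68°)cos(58.92°) = 0.7120
σ = 44.600° → d = Rσ = 3439·0.77841 = 2677 nmi

2677 nmi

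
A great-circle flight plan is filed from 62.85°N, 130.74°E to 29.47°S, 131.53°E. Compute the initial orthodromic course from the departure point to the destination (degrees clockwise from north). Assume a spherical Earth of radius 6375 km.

179.3°

N = sin Δλ·cos φ₂ = +0.0120;  D = cos φ₁ sin φ₂ − sin φ₁ cos φ₂ cos Δλ = -0.9991
initial course = atan2(N, D) = 179.31°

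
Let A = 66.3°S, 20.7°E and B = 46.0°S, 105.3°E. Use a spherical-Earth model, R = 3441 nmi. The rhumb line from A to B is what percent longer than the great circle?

7.0%

Great circle: σ = 0.8163 rad → d_gc = Rσ = 2808.8 nmi
Rhumb: Δφ = +0.3543, Δλ = +1.4765, Δψ = +0.6552, q = Δφ/Δψ = 0.5407 → d_rh = R√(Δφ²+q²Δλ²) = 3005.7 nmi
Excess = (3005.7 − 2808.8) / 2808.8 = 196.9 / 2808.8 = 7.01% ≈ 7.0%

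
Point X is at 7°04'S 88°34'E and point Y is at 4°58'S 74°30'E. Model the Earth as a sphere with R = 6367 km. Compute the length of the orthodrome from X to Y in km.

cos σ = sin φ₁ sin φ₂ + cos φ₁ cos φ₂ cos Δλ
      = sin(-7.07°)sin(-4.97°) + cos(-7.07°)cos(-4.97°)cos(-14.07°) = 0.9697
σ = 14.145° → d = Rσ = 6367·0.24687 = 1572 km

1572 km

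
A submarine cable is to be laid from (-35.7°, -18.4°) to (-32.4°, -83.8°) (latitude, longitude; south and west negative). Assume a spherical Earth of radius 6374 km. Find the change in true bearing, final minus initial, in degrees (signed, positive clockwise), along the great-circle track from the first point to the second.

At departure: θ₁ = atan2(sin Δλ cos φ₂, cos φ₁ sin φ₂ − sin φ₁ cos φ₂ cos Δλ) = 253.32°
At arrival: θ₂ = atan2(sin Δλ cos φ₁, −cos φ₂ sin φ₁ + sin φ₂ cos φ₁ cos Δλ) = 292.88°
Δθ = θ₂ − θ₁ = +39.6°

+39.6°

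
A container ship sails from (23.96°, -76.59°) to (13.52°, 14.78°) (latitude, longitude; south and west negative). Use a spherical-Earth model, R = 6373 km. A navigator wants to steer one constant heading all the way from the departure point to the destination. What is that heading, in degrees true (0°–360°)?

96.9°

Δψ = ln[tan(π/4+φ₂/2)/tan(π/4+φ₁/2)] = -0.1927
Δλ = +1.5947 rad (taken the short way round)
course = atan2(Δλ, Δψ) = 96.89°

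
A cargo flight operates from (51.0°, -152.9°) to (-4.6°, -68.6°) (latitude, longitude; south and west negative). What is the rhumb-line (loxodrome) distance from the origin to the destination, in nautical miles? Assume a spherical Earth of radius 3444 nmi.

Δψ = ln[tan(π/4+φ₂/2)/tan(π/4+φ₁/2)] = -1.1185;  Δφ = -0.9704 rad,  Δλ = +1.4713 rad
q = Δφ/Δψ = 0.8676
d = R·√(Δφ² + q²Δλ²) = 3444·1.60348 = 5522 nmi

5522 nmi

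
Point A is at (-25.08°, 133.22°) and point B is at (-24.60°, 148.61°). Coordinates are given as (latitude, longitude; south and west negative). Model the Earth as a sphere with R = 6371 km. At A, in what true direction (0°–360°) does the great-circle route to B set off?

N = sin Δλ·cos φ₂ = +0.2413;  D = cos φ₁ sin φ₂ − sin φ₁ cos φ₂ cos Δλ = -0.0054
initial course = atan2(N, D) = 91.29°

91.3°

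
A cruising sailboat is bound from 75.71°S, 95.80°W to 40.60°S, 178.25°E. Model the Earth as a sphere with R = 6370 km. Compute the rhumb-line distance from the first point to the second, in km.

5960 km

Δψ = ln[tan(π/4+φ₂/2)/tan(π/4+φ₁/2)] = +1.3000;  Δφ = +0.6128 rad,  Δλ = -1.5001 rad
q = Δφ/Δψ = 0.4714
d = R·√(Δφ² + q²Δλ²) = 6370·0.93570 = 5960 km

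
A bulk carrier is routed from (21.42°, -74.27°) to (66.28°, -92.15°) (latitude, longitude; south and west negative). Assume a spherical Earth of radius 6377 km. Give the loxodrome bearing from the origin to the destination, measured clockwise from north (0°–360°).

Δψ = ln[tan(π/4+φ₂/2)/tan(π/4+φ₁/2)] = +1.1778
Δλ = -0.3121 rad (taken the short way round)
course = atan2(Δλ, Δψ) = 345.16°

345.2°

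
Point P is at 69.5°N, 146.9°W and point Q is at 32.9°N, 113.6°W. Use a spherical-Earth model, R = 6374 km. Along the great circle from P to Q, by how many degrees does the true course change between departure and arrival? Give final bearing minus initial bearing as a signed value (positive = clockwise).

+27.6°

At departure: θ₁ = atan2(sin Δλ cos φ₂, cos φ₁ sin φ₂ − sin φ₁ cos φ₂ cos Δλ) = 135.38°
At arrival: θ₂ = atan2(sin Δλ cos φ₁, −cos φ₂ sin φ₁ + sin φ₂ cos φ₁ cos Δλ) = 162.96°
Δθ = θ₂ − θ₁ = +27.6°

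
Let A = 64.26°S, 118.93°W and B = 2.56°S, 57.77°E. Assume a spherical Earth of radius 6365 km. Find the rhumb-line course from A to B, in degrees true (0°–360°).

65.1°

Δψ = ln[tan(π/4+φ₂/2)/tan(π/4+φ₁/2)] = +1.4316
Δλ = +3.0840 rad (taken the short way round)
course = atan2(Δλ, Δψ) = 65.10°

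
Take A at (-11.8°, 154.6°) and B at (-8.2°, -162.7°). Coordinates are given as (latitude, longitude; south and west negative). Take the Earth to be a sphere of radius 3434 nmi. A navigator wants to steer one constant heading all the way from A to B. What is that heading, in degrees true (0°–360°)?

Meridional parts: M(φ₁)=-0.2074, M(φ₂)=-0.1436 → ΔM = +0.0638;  Δλ = +0.7453 rad
tan C = Δλ / ΔM = +11.6789 → C = 85.11°

85.1°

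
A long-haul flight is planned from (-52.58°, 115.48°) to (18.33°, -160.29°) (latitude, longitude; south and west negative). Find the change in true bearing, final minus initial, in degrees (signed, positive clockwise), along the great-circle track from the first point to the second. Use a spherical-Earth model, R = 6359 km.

-36.2°

At departure: θ₁ = atan2(sin Δλ cos φ₂, cos φ₁ sin φ₂ − sin φ₁ cos φ₂ cos Δλ) = 74.22°
At arrival: θ₂ = atan2(sin Δλ cos φ₁, −cos φ₂ sin φ₁ + sin φ₂ cos φ₁ cos Δλ) = 38.03°
Δθ = θ₂ − θ₁ = -36.2°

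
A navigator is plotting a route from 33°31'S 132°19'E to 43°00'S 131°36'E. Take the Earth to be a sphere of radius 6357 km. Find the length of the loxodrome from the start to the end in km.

1054 km

Δψ = ln[tan(π/4+φ₂/2)/tan(π/4+φ₁/2)] = -0.2113;  Δφ = -0.1655 rad,  Δλ = -0.0125 rad
q = Δφ/Δψ = 0.7832
d = R·√(Δφ² + q²Δλ²) = 6357·0.16581 = 1054 km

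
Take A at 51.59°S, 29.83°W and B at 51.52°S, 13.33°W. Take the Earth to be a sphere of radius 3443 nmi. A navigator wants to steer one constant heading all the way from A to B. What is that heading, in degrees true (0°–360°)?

89.6°

Δψ = ln[tan(π/4+φ₂/2)/tan(π/4+φ₁/2)] = +0.0020
Δλ = +0.2880 rad (taken the short way round)
course = atan2(Δλ, Δψ) = 89.61°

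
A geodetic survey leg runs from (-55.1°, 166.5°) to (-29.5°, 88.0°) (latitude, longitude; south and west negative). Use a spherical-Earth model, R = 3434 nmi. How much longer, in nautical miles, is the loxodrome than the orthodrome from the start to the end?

148 nmi

Great circle: cos σ = sin φ₁ sin φ₂ + cos φ₁ cos φ₂ cos Δλ,  σ = 1.0436 rad → d_gc = 3583.6 nmi
Rhumb line: Δψ = +0.6180, q = Δφ/Δψ = 0.7230, d_rh = R√(Δφ²+q²Δλ²) = 3731.4 nmi
Excess = 3731.4 − 3583.6 = 147.8 ≈ 148 nmi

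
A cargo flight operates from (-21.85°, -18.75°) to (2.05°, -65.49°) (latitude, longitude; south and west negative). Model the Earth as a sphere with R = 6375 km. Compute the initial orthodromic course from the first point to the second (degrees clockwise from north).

291.6°

θ = atan2( sin Δλ·cos φ₂ ,  cos φ₁ sin φ₂ − sin φ₁ cos φ₂ cos Δλ )
  = atan2(-0.7278, +0.2881) = 291.60°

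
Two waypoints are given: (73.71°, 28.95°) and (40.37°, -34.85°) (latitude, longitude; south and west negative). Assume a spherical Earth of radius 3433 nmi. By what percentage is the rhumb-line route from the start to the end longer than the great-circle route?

Great circle: σ = 0.7726 rad → d_gc = Rσ = 2652.5 nmi
Rhumb: Δφ = -0.5819, Δλ = -1.1135, Δψ = -1.1727, q = Δφ/Δψ = 0.4962 → d_rh = R√(Δφ²+q²Δλ²) = 2754.7 nmi
Excess = (2754.7 − 2652.5) / 2652.5 = 102.2 / 2652.5 = 3.853% ≈ 3.9%

3.9%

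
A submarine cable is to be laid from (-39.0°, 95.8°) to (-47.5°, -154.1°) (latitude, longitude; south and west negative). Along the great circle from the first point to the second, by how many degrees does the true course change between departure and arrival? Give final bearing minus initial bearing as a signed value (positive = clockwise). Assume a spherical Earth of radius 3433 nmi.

Initial bearing θ₁ = atan2(sin Δλ cos φ₂, cos φ₁ sin φ₂ − sin φ₁ cos φ₂ cos Δλ) = 138.58°
Final bearing θ₂ = (initial bearing from the destination back to the start) + 180° = 49.56°
Δθ = θ₂ − θ₁ = -89.0°

-89.0°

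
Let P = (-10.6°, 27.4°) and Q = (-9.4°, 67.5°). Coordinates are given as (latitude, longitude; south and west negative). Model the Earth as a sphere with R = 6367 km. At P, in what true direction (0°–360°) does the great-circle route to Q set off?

92.0°

N = sin Δλ·cos φ₂ = +0.6355;  D = cos φ₁ sin φ₂ − sin φ₁ cos φ₂ cos Δλ = -0.0217
initial course = atan2(N, D) = 91.96°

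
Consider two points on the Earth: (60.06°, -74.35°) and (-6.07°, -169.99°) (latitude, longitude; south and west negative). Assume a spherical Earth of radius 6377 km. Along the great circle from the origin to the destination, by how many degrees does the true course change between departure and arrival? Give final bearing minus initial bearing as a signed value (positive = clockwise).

-61.7°

Initial bearing θ₁ = atan2(sin Δλ cos φ₂, cos φ₁ sin φ₂ − sin φ₁ cos φ₂ cos Δλ) = 271.85°
Final bearing θ₂ = (initial bearing from the destination back to the start) + 180° = 210.11°
Δθ = θ₂ − θ₁ = -61.7°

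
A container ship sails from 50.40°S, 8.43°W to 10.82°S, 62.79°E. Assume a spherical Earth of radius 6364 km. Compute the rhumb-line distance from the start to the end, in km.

Δψ = ln[tan(π/4+φ₂/2)/tan(π/4+φ₁/2)] = +0.8316;  Δφ = +0.6908 rad,  Δλ = +1.2430 rad
q = Δφ/Δψ = 0.8307
d = R·√(Δφ² + q²Δλ²) = 6364·1.24232 = 7906 km

7906 km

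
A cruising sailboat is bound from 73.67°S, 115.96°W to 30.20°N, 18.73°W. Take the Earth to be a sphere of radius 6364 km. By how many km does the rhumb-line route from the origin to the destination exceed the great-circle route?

Great circle: cos σ = sin φ₁ sin φ₂ + cos φ₁ cos φ₂ cos Δλ,  σ = 2.1098 rad → d_gc = 13427.0 km
Rhumb line: Δψ = +2.4949, q = Δφ/Δψ = 0.7266, d_rh = R√(Δφ²+q²Δλ²) = 13953.0 km
Excess = 13953.0 − 13427.0 = 526.0 ≈ 526 km

526 km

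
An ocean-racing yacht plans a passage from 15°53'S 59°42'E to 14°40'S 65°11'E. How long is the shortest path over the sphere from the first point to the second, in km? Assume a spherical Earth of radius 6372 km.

604 km

cos σ = sin φ₁ sin φ₂ + cos φ₁ cos φ₂ cos Δλ
      = sin(-15.88°)sin(-14.67°) + cos(-15.88°)cos(-14.67°)cos(5.48°) = 0.9955
σ = 5.427° → d = Rσ = 6372·0.09473 = 604 km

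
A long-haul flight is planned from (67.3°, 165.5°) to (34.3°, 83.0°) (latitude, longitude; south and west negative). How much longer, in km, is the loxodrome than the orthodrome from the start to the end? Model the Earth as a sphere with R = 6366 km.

Great circle: cos σ = sin φ₁ sin φ₂ + cos φ₁ cos φ₂ cos Δλ,  σ = 0.9746 rad → d_gc = 6204.4 km
Rhumb line: Δψ = -0.9678, q = Δφ/Δψ = 0.5951, d_rh = R√(Δφ²+q²Δλ²) = 6572.7 km
Excess = 6572.7 − 6204.4 = 368.3 ≈ 368 km

368 km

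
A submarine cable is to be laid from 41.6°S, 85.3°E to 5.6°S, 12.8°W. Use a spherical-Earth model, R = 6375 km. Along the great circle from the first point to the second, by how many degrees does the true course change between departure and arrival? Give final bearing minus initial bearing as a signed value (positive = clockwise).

Initial bearing θ₁ = atan2(sin Δλ cos φ₂, cos φ₁ sin φ₂ − sin φ₁ cos φ₂ cos Δλ) = 260.43°
Final bearing θ₂ = (initial bearing from the destination back to the start) + 180° = 312.19°
Δθ = θ₂ − θ₁ = +51.8°

+51.8°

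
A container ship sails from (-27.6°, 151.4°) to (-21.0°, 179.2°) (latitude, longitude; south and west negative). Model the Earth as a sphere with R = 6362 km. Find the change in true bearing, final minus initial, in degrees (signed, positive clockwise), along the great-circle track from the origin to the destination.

Initial bearing θ₁ = atan2(sin Δλ cos φ₂, cos φ₁ sin φ₂ − sin φ₁ cos φ₂ cos Δλ) = 81.51°
Final bearing θ₂ = (initial bearing from the destination back to the start) + 180° = 69.86°
Δθ = θ₂ − θ₁ = -11.6°

-11.6°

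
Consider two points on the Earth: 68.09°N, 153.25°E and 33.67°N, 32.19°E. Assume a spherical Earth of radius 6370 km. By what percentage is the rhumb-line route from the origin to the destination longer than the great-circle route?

14.5%

Great circle: σ = 1.2088 rad → d_gc = Rσ = 7700.1 km
Rhumb: Δφ = -0.6007, Δλ = -2.1129, Δψ = -1.0174, q = Δφ/Δψ = 0.5905 → d_rh = R√(Δφ²+q²Δλ²) = 8820.4 km
Excess = (8820.4 − 7700.1) / 7700.1 = 1120.3 / 7700.1 = 14.549% ≈ 14.5%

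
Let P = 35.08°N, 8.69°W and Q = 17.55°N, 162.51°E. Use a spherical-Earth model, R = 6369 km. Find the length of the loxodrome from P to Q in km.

17071 km

Rhumb course C = atan2(Δλ, Δψ) with Δψ = ln[tan(π/4+φ₂/2)/tan(π/4+φ₁/2)] = -0.3433, Δλ = +2.9880 → C = 96.55°
d = R·|Δφ| / |cos C| = 6369·0.30596 / 0.11415 = 17071 km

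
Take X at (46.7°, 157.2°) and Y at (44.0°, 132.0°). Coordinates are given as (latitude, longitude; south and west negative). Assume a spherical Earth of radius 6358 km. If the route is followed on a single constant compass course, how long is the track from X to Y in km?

Δψ = ln[tan(π/4+φ₂/2)/tan(π/4+φ₁/2)] = -0.0671;  Δφ = -0.0471 rad,  Δλ = -0.4398 rad
q = Δφ/Δψ = 0.7026
d = R·√(Δφ² + q²Δλ²) = 6358·0.31258 = 1987 km

1987 km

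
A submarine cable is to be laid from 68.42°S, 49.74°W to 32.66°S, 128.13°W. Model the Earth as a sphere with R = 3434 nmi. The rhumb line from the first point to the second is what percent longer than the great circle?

5.3%

Great circle: σ = 0.9714 rad → d_gc = Rσ = 3335.8 nmi
Rhumb: Δφ = +0.6241, Δλ = -1.3682, Δψ = +1.0540, q = Δφ/Δψ = 0.5921 → d_rh = R√(Δφ²+q²Δλ²) = 3511.9 nmi
Excess = (3511.9 − 3335.8) / 3335.8 = 176.1 / 3335.8 = 5.28% ≈ 5.3%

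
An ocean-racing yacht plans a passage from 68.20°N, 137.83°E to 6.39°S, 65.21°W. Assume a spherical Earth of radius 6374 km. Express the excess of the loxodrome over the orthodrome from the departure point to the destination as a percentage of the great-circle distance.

18.7%

Great circle: σ = 2.0297 rad → d_gc = Rσ = 12937.3 km
Rhumb: Δφ = -1.3018, Δλ = +2.7395, Δψ = -1.7591, q = Δφ/Δψ = 0.7401 → d_rh = R√(Δφ²+q²Δλ²) = 15357.6 km
Excess = (15357.6 − 12937.3) / 12937.3 = 2420.3 / 12937.3 = 18.71% ≈ 18.7%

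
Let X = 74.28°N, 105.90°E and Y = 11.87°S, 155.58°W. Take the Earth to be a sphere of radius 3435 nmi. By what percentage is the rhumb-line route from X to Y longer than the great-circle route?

Great circle: σ = 1.8104 rad → d_gc = Rσ = 6218.6 nmi
Rhumb: Δφ = -1.5036, Δλ = +1.7195, Δψ = -2.1888, q = Δφ/Δψ = 0.6869 → d_rh = R√(Δφ²+q²Δλ²) = 6568.0 nmi
Excess = (6568.0 − 6218.6) / 6218.6 = 349.4 / 6218.6 = 5.62% ≈ 5.6%

5.6%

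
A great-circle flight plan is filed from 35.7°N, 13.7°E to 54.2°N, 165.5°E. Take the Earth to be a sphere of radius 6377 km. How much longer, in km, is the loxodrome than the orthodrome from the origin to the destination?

2310 km

Great circle: cos σ = sin φ₁ sin φ₂ + cos φ₁ cos φ₂ cos Δλ,  σ = 1.5161 rad → d_gc = 9668.4 km
Rhumb line: Δψ = +0.4623, q = Δφ/Δψ = 0.6984, d_rh = R√(Δφ²+q²Δλ²) = 11978.2 km
Excess = 11978.2 − 9668.4 = 2309.8 ≈ 2310 km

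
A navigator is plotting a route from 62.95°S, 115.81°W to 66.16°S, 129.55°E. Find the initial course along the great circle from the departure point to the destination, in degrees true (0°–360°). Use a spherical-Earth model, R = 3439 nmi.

N = sin Δλ·cos φ₂ = -0.3674;  D = cos φ₁ sin φ₂ − sin φ₁ cos φ₂ cos Δλ = -0.5660
initial course = atan2(N, D) = 212.98°

213.0°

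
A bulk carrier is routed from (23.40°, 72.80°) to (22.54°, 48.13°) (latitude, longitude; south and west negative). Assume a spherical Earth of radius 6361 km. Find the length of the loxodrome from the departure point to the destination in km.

2523 km

Δψ = ln[tan(π/4+φ₂/2)/tan(π/4+φ₁/2)] = -0.0163;  Δφ = -0.0150 rad,  Δλ = -0.4306 rad
q = Δφ/Δψ = 0.9207
d = R·√(Δφ² + q²Δλ²) = 6361·0.39671 = 2523 km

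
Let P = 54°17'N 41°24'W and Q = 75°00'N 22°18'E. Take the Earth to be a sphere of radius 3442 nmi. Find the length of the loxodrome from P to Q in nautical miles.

1985 nmi

Δψ = ln[tan(π/4+φ₂/2)/tan(π/4+φ₁/2)] = +0.8950;  Δφ = +0.3616 rad,  Δλ = +1.1118 rad
q = Δφ/Δψ = 0.4040
d = R·√(Δφ² + q²Δλ²) = 3442·0.57661 = 1985 nmi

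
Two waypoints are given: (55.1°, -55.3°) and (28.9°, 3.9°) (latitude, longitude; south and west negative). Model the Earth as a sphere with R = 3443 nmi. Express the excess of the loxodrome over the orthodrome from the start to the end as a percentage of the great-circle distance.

2.2%

Great circle: σ = 0.8595 rad → d_gc = Rσ = 2959.1 nmi
Rhumb: Δφ = -0.4573, Δλ = +1.0332, Δψ = -0.6300, q = Δφ/Δψ = 0.7258 → d_rh = R√(Δφ²+q²Δλ²) = 3024.2 nmi
Excess = (3024.2 − 2959.1) / 2959.1 = 65.1 / 2959.1 = 2.20% ≈ 2.2%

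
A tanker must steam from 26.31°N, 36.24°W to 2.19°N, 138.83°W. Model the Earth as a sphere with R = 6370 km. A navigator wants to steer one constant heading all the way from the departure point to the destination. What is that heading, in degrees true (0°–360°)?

Meridional parts: M(φ₁)=+0.4762, M(φ₂)=+0.0382 → ΔM = -0.4380;  Δλ = -1.7905 rad
tan C = Δλ / ΔM = +4.0879 → C = 256.25°

256.3°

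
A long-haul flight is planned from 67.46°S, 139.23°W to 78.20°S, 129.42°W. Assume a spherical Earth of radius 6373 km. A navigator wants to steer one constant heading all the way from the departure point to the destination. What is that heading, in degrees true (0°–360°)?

165.4°

Meridional parts: M(φ₁)=-1.6131, M(φ₂)=-2.2697 → ΔM = -0.6567;  Δλ = +0.1712 rad
tan C = Δλ / ΔM = -0.2607 → C = 165.39°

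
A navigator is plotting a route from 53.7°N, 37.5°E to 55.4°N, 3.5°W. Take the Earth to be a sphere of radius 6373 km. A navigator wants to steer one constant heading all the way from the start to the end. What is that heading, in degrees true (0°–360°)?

Δψ = ln[tan(π/4+φ₂/2)/tan(π/4+φ₁/2)] = +0.0512
Δλ = -0.7156 rad (taken the short way round)
course = atan2(Δλ, Δψ) = 274.09°

274.1°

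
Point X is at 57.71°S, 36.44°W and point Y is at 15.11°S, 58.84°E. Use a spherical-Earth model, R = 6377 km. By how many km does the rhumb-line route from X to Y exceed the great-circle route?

Great circle: cos σ = sin φ₁ sin φ₂ + cos φ₁ cos φ₂ cos Δλ,  σ = 1.3970 rad → d_gc = 8908.8 km
Rhumb line: Δψ = +0.9728, q = Δφ/Δψ = 0.7643, d_rh = R√(Δφ²+q²Δλ²) = 9389.9 km
Excess = 9389.9 − 8908.8 = 481.1 ≈ 481 km

481 km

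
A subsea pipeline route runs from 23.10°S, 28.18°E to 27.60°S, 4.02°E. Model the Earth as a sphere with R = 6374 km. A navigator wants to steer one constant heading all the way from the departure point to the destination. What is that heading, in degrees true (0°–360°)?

258.3°

Δψ = ln[tan(π/4+φ₂/2)/tan(π/4+φ₁/2)] = -0.0869
Δλ = -0.4217 rad (taken the short way round)
course = atan2(Δλ, Δψ) = 258.35°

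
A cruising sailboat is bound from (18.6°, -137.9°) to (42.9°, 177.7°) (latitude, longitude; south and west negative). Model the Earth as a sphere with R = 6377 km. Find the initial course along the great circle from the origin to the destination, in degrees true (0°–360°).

N = sin Δλ·cos φ₂ = -0.5125;  D = cos φ₁ sin φ₂ − sin φ₁ cos φ₂ cos Δλ = +0.4782
initial course = atan2(N, D) = 313.02°

313.0°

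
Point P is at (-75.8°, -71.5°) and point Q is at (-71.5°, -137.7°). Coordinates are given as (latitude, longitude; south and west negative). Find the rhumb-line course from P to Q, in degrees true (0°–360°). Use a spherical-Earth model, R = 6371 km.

Meridional parts: M(φ₁)=-2.0830, M(φ₂)=-1.8149 → ΔM = +0.2681;  Δλ = -1.1554 rad
tan C = Δλ / ΔM = -4.3091 → C = 283.07°

283.1°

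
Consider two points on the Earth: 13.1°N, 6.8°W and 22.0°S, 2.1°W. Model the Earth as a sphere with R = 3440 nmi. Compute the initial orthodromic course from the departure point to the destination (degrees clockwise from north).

θ = atan2( sin Δλ·cos φ₂ ,  cos φ₁ sin φ₂ − sin φ₁ cos φ₂ cos Δλ )
  = atan2(+0.0760, -0.5743) = 172.46°

172.5°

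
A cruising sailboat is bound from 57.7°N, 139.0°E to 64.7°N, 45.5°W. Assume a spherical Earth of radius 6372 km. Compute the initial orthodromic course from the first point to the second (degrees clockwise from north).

N = sin Δλ·cos φ₂ = +0.0335;  D = cos φ₁ sin φ₂ − sin φ₁ cos φ₂ cos Δλ = +0.8432
initial course = atan2(N, D) = 2.28°

2.3°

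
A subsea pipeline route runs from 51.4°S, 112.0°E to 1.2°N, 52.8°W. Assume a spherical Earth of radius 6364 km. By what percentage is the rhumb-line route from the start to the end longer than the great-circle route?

Great circle: σ = 2.2374 rad → d_gc = Rσ = 14238.6 km
Rhumb: Δφ = +0.9180, Δλ = -2.8763, Δψ = +1.0702, q = Δφ/Δψ = 0.8578 → d_rh = R√(Δφ²+q²Δλ²) = 16753.8 km
Excess = (16753.8 − 14238.6) / 14238.6 = 2515.2 / 14238.6 = 17.66% ≈ 17.7%

17.7%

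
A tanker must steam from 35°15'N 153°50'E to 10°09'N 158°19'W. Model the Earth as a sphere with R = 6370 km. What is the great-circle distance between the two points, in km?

cos σ = sin φ₁ sin φ₂ + cos φ₁ cos φ₂ cos Δλ
      = sin(35.25°)sin(10.15°) + cos(35.25°)cos(10.15°)cos(47.85°) = 0.6412
σ = 50.122° → d = Rσ = 6370·0.87479 = 5572 km

5572 km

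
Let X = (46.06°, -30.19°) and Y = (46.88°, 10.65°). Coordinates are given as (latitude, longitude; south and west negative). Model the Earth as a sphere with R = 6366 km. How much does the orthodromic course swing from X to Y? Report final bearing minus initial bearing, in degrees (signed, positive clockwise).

Initial bearing θ₁ = atan2(sin Δλ cos φ₂, cos φ₁ sin φ₂ − sin φ₁ cos φ₂ cos Δλ) = 73.30°
Final bearing θ₂ = (initial bearing from the destination back to the start) + 180° = 103.51°
Δθ = θ₂ − θ₁ = +30.2°

+30.2°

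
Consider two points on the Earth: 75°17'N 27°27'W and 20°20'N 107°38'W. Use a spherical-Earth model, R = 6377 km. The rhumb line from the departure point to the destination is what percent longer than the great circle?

5.3%

Great circle: σ = 1.1846 rad → d_gc = Rσ = 7554.0 km
Rhumb: Δφ = -0.9591, Δλ = -1.3995, Δψ = -1.6843, q = Δφ/Δψ = 0.5694 → d_rh = R√(Δφ²+q²Δλ²) = 7951.6 km
Excess = (7951.6 − 7554.0) / 7554.0 = 397.6 / 7554.0 = 5.26% ≈ 5.3%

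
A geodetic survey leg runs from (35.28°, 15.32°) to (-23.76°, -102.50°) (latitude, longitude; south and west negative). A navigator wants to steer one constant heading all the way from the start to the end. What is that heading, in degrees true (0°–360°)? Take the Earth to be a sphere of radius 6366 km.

242.2°

Δψ = ln[tan(π/4+φ₂/2)/tan(π/4+φ₁/2)] = -1.0859
Δλ = -2.0563 rad (taken the short way round)
course = atan2(Δλ, Δψ) = 242.16°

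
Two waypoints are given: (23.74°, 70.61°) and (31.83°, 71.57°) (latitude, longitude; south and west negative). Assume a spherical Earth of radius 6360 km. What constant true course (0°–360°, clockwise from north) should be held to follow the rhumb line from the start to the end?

Δψ = ln[tan(π/4+φ₂/2)/tan(π/4+φ₁/2)] = +0.1598
Δλ = +0.0168 rad (taken the short way round)
course = atan2(Δλ, Δψ) = 5.99°

6.0°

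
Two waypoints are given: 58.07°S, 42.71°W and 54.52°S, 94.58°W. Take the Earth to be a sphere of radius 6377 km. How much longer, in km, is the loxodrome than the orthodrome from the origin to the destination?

Great circle: cos σ = sin φ₁ sin φ₂ + cos φ₁ cos φ₂ cos Δλ,  σ = 0.4936 rad → d_gc = 3147.5 km
Rhumb line: Δψ = +0.1118, q = Δφ/Δψ = 0.5544, d_rh = R√(Δφ²+q²Δλ²) = 3225.1 km
Excess = 3225.1 − 3147.5 = 77.6 ≈ 78 km

78 km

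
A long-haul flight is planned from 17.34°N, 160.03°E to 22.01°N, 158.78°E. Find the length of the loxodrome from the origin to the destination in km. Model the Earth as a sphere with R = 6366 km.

Rhumb course C = atan2(Δλ, Δψ) with Δψ = ln[tan(π/4+φ₂/2)/tan(π/4+φ₁/2)] = +0.0866, Δλ = -0.0218 → C = 345.86°
d = R·|Δφ| / |cos C| = 6366·0.08151 / 0.96970 = 535 km

535 km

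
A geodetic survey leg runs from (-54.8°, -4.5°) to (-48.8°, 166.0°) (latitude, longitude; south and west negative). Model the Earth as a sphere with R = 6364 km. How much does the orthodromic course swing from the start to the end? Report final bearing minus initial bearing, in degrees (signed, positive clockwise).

-167.9°

Initial bearing θ₁ = atan2(sin Δλ cos φ₂, cos φ₁ sin φ₂ − sin φ₁ cos φ₂ cos Δλ) = 173.57°
Final bearing θ₂ = (initial bearing from the destination back to the start) + 180° = 5.62°
Δθ = θ₂ − θ₁ = -167.9°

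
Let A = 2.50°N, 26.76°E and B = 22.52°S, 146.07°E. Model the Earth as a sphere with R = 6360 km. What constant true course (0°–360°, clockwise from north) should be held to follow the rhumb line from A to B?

102.1°

Meridional parts: M(φ₁)=+0.0436, M(φ₂)=-0.4036 → ΔM = -0.4472;  Δλ = +2.0824 rad
tan C = Δλ / ΔM = -4.6562 → C = 102.12°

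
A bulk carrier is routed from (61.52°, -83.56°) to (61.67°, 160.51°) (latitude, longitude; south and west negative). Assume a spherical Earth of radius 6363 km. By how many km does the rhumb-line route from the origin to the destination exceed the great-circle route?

Great circle: cos σ = sin φ₁ sin φ₂ + cos φ₁ cos φ₂ cos Δλ,  σ = 0.8302 rad → d_gc = 5282.3 km
Rhumb line: Δψ = +0.0055, q = Δφ/Δψ = 0.4757, d_rh = R√(Δφ²+q²Δλ²) = 6124.5 km
Excess = 6124.5 − 5282.3 = 842.2 ≈ 842 km

842 km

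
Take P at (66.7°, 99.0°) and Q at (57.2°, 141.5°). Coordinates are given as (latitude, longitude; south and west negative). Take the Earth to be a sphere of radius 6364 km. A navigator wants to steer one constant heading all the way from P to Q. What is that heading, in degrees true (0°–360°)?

115.6°

Meridional parts: M(φ₁)=+1.5790, M(φ₂)=+1.2231 → ΔM = -0.3559;  Δλ = +0.7418 rad
tan C = Δλ / ΔM = -2.0842 → C = 115.63°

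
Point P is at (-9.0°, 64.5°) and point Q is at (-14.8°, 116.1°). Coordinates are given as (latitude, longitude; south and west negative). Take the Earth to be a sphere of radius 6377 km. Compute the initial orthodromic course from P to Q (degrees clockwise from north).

101.8°

θ = atan2( sin Δλ·cos φ₂ ,  cos φ₁ sin φ₂ − sin φ₁ cos φ₂ cos Δλ )
  = atan2(+0.7577, -0.1584) = 101.80°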